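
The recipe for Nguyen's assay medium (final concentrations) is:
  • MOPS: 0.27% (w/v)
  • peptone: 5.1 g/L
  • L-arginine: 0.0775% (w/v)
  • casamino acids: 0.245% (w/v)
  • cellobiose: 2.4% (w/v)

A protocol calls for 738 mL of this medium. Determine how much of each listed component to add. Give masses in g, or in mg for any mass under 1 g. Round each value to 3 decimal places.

Working volume: 738 mL = 0.738 L.
MOPS: 0.27 g per 100 mL × 738 mL ÷ 100 = 1.993 g
peptone: 5.1 g/L × 0.738 L = 3.764 g
L-arginine: 0.0775 g per 100 mL × 738 mL ÷ 100 = 0.57195 g = 571.950 mg
casamino acids: 0.245% w/v = 2.45 g/L → 2.45 × 0.738 L = 1.808 g
cellobiose: 2.4 g per 100 mL × 738 mL ÷ 100 = 17.712 g

MOPS 1.993 g; peptone 3.764 g; L-arginine 571.950 mg; casamino acids 1.808 g; cellobiose 17.712 g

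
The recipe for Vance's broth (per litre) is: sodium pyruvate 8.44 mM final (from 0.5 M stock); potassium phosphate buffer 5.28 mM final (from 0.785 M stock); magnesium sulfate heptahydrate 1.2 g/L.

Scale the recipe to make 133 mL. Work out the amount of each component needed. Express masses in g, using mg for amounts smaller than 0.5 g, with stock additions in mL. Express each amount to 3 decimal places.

Target volume = 133 mL = 0.133 L.
sodium pyruvate: C1V1 = C2V2 → 8.44 mM × 133 mL ÷ 500 mM = 2.245 mL
potassium phosphate buffer: dilute stock: 5.28 mM × 133 mL ÷ 785 mM = 0.895 mL
magnesium sulfate heptahydrate: 1.2 g/L × 0.133 L = 0.1596 g = 159.600 mg

sodium pyruvate 2.245 mL; potassium phosphate buffer 0.895 mL; magnesium sulfate heptahydrate 159.600 mg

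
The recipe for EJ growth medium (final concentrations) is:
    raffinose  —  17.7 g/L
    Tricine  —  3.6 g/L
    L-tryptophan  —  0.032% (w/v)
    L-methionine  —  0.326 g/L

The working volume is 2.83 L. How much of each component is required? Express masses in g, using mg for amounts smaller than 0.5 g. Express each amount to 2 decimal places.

Working volume: 2.83 L.
raffinose: 17.7 g/L × 2.83 L = 50.09 g
Tricine: 3.6 g/L × 2.83 L = 10.19 g
L-tryptophan: 0.032 g per 100 mL × 2830 mL ÷ 100 = 0.91 g
L-methionine: 0.326 g/L × 2.83 L = 0.92 g

raffinose 50.09 g; Tricine 10.19 g; L-tryptophan 0.91 g; L-methionine 0.92 g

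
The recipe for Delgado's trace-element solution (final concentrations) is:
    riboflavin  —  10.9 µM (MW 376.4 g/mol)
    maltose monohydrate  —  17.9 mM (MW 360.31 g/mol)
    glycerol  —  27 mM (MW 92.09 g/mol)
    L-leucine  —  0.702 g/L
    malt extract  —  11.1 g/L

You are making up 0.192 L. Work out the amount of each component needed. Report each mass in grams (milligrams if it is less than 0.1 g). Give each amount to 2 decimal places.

riboflavin 0.79 mg; maltose monohydrate 1.24 g; glycerol 0.48 g; L-leucine 0.13 g; malt extract 2.13 g

Working volume: 0.192 L.
riboflavin: 10.9 µmol/L × 376.4 g/mol × 0.192 L ÷ 1000 = 0.79 mg
maltose monohydrate: 17.9 mmol/L × 360.31 g/mol × 0.192 L ÷ 1000 = 1.24 g
glycerol: 27 mmol/L × 92.09 g/mol × 0.192 L ÷ 1000 = 0.48 g
L-leucine: 0.702 g/L × 0.192 L = 0.13 g
malt extract: 11.1 g/L × 0.192 L = 2.13 g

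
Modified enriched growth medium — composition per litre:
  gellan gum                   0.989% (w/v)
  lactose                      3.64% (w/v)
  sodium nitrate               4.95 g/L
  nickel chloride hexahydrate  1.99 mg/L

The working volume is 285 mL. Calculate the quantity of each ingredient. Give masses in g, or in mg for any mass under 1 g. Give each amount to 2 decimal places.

gellan gum 2.82 g; lactose 10.37 g; sodium nitrate 1.41 g; nickel chloride hexahydrate 0.57 mg

Target volume = 285 mL = 0.285 L.
gellan gum: 0.989% w/v = 9.89 g/L → 9.89 × 0.285 L = 2.82 g
lactose: 3.64% w/v = 36.4 g/L → 36.4 × 0.285 L = 10.37 g
sodium nitrate: 4.95 g/L × 0.285 L = 1.41 g
nickel chloride hexahydrate: 1.99 mg/L × 0.285 L = 0.57 mg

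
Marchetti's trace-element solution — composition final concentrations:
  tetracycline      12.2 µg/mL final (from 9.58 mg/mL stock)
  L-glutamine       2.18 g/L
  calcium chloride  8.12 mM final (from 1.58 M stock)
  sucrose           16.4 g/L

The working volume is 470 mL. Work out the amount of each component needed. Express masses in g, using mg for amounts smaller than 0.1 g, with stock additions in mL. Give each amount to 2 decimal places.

tetracycline 0.60 mL; L-glutamine 1.02 g; calcium chloride 2.42 mL; sucrose 7.71 g

Scale factor relative to 1 L: 0.47.
tetracycline: C1V1 = C2V2 → 12.2 µg/mL × 470 mL ÷ 9580 µg/mL = 0.60 mL
L-glutamine: 2.18 g/L × 0.47 L = 1.02 g
calcium chloride: V = C2·V2/C1 = 8.12 mM × 470 mL ÷ 1580 mM = 2.42 mL
sucrose: 16.4 g/L × 0.47 L = 7.71 g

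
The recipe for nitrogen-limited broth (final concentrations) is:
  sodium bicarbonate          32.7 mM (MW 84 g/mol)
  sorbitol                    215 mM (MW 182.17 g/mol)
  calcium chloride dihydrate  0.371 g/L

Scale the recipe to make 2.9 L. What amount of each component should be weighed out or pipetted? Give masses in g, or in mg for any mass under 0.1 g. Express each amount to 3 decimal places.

sodium bicarbonate 7.966 g; sorbitol 113.583 g; calcium chloride dihydrate 1.076 g

Working volume: 2.9 L.
sodium bicarbonate: 32.7 mmol/L × 84 g/mol × 2.9 L ÷ 1000 = 7.966 g
sorbitol: 215 mmol/L × 182.17 g/mol × 2.9 L ÷ 1000 = 113.583 g
calcium chloride dihydrate: 0.371 g/L × 2.9 L = 1.076 g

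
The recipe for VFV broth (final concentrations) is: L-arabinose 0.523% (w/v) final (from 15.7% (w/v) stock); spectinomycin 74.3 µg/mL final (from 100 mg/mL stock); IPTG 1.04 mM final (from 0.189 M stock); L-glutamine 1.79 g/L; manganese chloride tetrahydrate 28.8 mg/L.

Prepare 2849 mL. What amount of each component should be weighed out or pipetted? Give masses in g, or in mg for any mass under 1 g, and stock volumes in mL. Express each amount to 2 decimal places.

Working volume: 2849 mL = 2.849 L.
L-arabinose: V = C2·V2/C1 = 0.523% ÷ 15.7% × 2849 mL = 94.91 mL
spectinomycin: C1V1 = C2V2 → 74.3 µg/mL × 2849 mL ÷ 100000 µg/mL = 2.12 mL
IPTG: V = C2·V2/C1 = 1.04 mM × 2849 mL ÷ 189 mM = 15.68 mL
L-glutamine: 1.79 g/L × 2.849 L = 5.10 g
manganese chloride tetrahydrate: 28.8 mg/L × 2.849 L = 82.05 mg

L-arabinose 94.91 mL; spectinomycin 2.12 mL; IPTG 15.68 mL; L-glutamine 5.10 g; manganese chloride tetrahydrate 82.05 mg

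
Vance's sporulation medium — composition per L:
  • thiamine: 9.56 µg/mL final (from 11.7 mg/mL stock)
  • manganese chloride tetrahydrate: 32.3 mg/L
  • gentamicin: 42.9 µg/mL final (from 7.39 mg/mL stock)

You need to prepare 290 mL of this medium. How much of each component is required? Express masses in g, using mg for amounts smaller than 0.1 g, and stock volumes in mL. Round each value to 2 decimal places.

Target volume = 290 mL = 0.29 L.
thiamine: C1V1 = C2V2 → 9.56 µg/mL × 290 mL ÷ 11700 µg/mL = 0.24 mL
manganese chloride tetrahydrate: 32.3 mg/L × 0.29 L = 9.37 mg
gentamicin: V = C2·V2/C1 = 42.9 µg/mL × 290 mL ÷ 7390 µg/mL = 1.68 mL

thiamine 0.24 mL; manganese chloride tetrahydrate 9.37 mg; gentamicin 1.68 mL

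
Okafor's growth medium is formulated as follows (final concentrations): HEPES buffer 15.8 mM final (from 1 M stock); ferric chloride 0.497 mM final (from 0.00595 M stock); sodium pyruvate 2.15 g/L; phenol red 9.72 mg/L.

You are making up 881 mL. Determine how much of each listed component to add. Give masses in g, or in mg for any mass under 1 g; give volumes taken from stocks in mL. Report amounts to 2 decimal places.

HEPES buffer 13.92 mL; ferric chloride 73.59 mL; sodium pyruvate 1.89 g; phenol red 8.56 mg

Working volume: 881 mL = 0.881 L.
HEPES buffer: dilute stock: 15.8 mM × 881 mL ÷ 1000 mM = 13.92 mL
ferric chloride: V = C2·V2/C1 = 0.497 mM × 881 mL ÷ 5.95 mM = 73.59 mL
sodium pyruvate: 2.15 g/L × 0.881 L = 1.89 g
phenol red: 9.72 mg/L × 0.881 L = 8.56 mg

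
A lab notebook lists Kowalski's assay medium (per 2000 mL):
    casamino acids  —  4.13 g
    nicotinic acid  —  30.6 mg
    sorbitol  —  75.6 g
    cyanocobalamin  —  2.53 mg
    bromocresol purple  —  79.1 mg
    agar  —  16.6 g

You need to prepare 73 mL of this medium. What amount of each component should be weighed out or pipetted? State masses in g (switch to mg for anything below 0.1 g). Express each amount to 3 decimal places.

casamino acids 0.151 g; nicotinic acid 1.117 mg; sorbitol 2.759 g; cyanocobalamin 0.092 mg; bromocresol purple 2.887 mg; agar 0.606 g

Ratio of target to recipe volume: 73 / 2000 = 0.0365.
casamino acids: 4.13 g × (73 mL / 2000 mL) = 0.151 g
nicotinic acid: 30.6 mg × (73 mL / 2000 mL) = 1.117 mg
sorbitol: 75.6 g × (73 mL / 2000 mL) = 2.759 g
cyanocobalamin: 2.53 mg × (73 mL / 2000 mL) = 0.092 mg
bromocresol purple: 79.1 mg × (73 mL / 2000 mL) = 2.887 mg
agar: 16.6 g × (73 mL / 2000 mL) = 0.606 g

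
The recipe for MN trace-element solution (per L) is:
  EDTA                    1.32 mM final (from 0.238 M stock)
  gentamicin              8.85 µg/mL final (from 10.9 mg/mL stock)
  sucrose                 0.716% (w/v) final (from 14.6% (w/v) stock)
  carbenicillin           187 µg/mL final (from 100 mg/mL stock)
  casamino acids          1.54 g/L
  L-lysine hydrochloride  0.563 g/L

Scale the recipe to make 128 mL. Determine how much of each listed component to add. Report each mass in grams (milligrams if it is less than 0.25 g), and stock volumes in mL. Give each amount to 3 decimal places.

Target volume = 128 mL = 0.128 L.
EDTA: C1V1 = C2V2 → 1.32 mM × 128 mL ÷ 238 mM = 0.710 mL
gentamicin: C1V1 = C2V2 → 8.85 µg/mL × 128 mL ÷ 10900 µg/mL = 0.104 mL
sucrose: C1V1 = C2V2 → 0.716% ÷ 14.6% × 128 mL = 6.277 mL
carbenicillin: C1V1 = C2V2 → 187 µg/mL × 128 mL ÷ 100000 µg/mL = 0.239 mL
casamino acids: 1.54 g/L × 0.128 L = 0.19712 g = 197.120 mg
L-lysine hydrochloride: 0.563 g/L × 0.128 L = 0.072064 g = 72.064 mg

EDTA 0.710 mL; gentamicin 0.104 mL; sucrose 6.277 mL; carbenicillin 0.239 mL; casamino acids 197.120 mg; L-lysine hydrochloride 72.064 mg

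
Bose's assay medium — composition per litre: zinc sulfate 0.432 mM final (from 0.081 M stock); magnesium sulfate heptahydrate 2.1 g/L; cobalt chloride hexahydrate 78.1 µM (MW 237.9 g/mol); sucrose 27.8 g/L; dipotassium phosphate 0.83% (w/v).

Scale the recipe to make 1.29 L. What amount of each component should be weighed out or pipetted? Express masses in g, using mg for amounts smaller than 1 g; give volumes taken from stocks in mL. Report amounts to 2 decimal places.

zinc sulfate 6.88 mL; magnesium sulfate heptahydrate 2.71 g; cobalt chloride hexahydrate 23.97 mg; sucrose 35.86 g; dipotassium phosphate 10.71 g

Scale factor relative to 1 L: 1.29.
zinc sulfate: dilute stock: 0.432 mM × 1290 mL ÷ 81 mM = 6.88 mL
magnesium sulfate heptahydrate: 2.1 g/L × 1.29 L = 2.71 g
cobalt chloride hexahydrate: 78.1 µmol/L × 237.9 g/mol × 1.29 L ÷ 1000 = 23.97 mg
sucrose: 27.8 g/L × 1.29 L = 35.86 g
dipotassium phosphate: 0.83 g per 100 mL × 1290 mL ÷ 100 = 10.71 g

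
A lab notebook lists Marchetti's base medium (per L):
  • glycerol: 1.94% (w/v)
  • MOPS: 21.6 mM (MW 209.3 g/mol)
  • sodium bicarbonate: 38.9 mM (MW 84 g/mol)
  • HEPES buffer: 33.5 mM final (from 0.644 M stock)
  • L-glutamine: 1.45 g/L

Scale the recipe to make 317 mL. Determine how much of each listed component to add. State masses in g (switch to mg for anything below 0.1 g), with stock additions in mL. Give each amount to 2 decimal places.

Working volume: 317 mL = 0.317 L.
glycerol: 1.94 g per 100 mL × 317 mL ÷ 100 = 6.15 g
MOPS: 21.6 mmol/L × 209.3 g/mol × 0.317 L ÷ 1000 = 1.43 g
sodium bicarbonate: 38.9 mmol/L × 84 g/mol × 0.317 L ÷ 1000 = 1.04 g
HEPES buffer: C1V1 = C2V2 → 33.5 mM × 317 mL ÷ 644 mM = 16.49 mL
L-glutamine: 1.45 g/L × 0.317 L = 0.46 g

glycerol 6.15 g; MOPS 1.43 g; sodium bicarbonate 1.04 g; HEPES buffer 16.49 mL; L-glutamine 0.46 g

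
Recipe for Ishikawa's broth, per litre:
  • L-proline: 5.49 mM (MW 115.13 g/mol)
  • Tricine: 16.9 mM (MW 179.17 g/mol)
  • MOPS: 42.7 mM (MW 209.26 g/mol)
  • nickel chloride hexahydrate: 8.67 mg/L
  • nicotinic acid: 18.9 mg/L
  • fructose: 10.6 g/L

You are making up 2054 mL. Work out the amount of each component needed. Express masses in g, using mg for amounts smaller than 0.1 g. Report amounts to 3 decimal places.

Target volume = 2054 mL = 2.054 L.
L-proline: 5.49 mmol/L × 115.13 g/mol × 2.054 L ÷ 1000 = 1.298 g
Tricine: 16.9 mmol/L × 179.17 g/mol × 2.054 L ÷ 1000 = 6.219 g
MOPS: 42.7 mmol/L × 209.26 g/mol × 2.054 L ÷ 1000 = 18.353 g
nickel chloride hexahydrate: 8.67 mg/L × 2.054 L = 17.808 mg
nicotinic acid: 18.9 mg/L × 2.054 L = 38.821 mg
fructose: 10.6 g/L × 2.054 L = 21.772 g

L-proline 1.298 g; Tricine 6.219 g; MOPS 18.353 g; nickel chloride hexahydrate 17.808 mg; nicotinic acid 38.821 mg; fructose 21.772 g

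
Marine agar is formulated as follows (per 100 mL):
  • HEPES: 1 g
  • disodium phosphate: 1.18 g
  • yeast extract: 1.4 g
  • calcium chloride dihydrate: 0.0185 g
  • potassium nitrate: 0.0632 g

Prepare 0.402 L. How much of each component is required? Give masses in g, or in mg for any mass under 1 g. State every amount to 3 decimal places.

Scale factor = 402 mL / 100 mL = 4.02.
HEPES: 1 g × (402 mL / 100 mL) = 4.020 g
disodium phosphate: 1.18 g × (402 mL / 100 mL) = 4.744 g
yeast extract: 1.4 g × (402 mL / 100 mL) = 5.628 g
calcium chloride dihydrate: 0.0185 g × (402 mL / 100 mL) = 0.07437 g = 74.370 mg
potassium nitrate: 0.0632 g × (402 mL / 100 mL) = 0.254064 g = 254.064 mg

HEPES 4.020 g; disodium phosphate 4.744 g; yeast extract 5.628 g; calcium chloride dihydrate 74.370 mg; potassium nitrate 254.064 mg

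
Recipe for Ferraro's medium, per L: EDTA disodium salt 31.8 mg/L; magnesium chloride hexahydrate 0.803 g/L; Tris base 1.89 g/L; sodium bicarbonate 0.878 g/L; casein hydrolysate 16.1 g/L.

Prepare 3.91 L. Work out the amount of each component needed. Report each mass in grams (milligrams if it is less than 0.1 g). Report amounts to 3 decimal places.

Working volume: 3.91 L.
EDTA disodium salt: 31.8 mg/L × 3.91 L = 124.338 mg = 0.124 g
magnesium chloride hexahydrate: 0.803 g/L × 3.91 L = 3.140 g
Tris base: 1.89 g/L × 3.91 L = 7.390 g
sodium bicarbonate: 0.878 g/L × 3.91 L = 3.433 g
casein hydrolysate: 16.1 g/L × 3.91 L = 62.951 g

EDTA disodium salt 0.124 g; magnesium chloride hexahydrate 3.140 g; Tris base 7.390 g; sodium bicarbonate 3.433 g; casein hydrolysate 62.951 g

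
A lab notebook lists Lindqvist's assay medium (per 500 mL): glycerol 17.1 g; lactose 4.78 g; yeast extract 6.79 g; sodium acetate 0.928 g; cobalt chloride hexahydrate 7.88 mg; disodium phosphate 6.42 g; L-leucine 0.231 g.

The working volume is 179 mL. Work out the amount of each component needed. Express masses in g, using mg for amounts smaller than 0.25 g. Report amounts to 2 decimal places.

Ratio of target to recipe volume: 179 / 500 = 0.358.
glycerol: 17.1 g × (179 mL / 500 mL) = 6.12 g
lactose: 4.78 g × (179 mL / 500 mL) = 1.71 g
yeast extract: 6.79 g × (179 mL / 500 mL) = 2.43 g
sodium acetate: 0.928 g × (179 mL / 500 mL) = 0.33 g
cobalt chloride hexahydrate: 7.88 mg × (179 mL / 500 mL) = 2.82 mg
disodium phosphate: 6.42 g × (179 mL / 500 mL) = 2.30 g
L-leucine: 0.231 g × (179 mL / 500 mL) = 0.082698 g = 82.70 mg

glycerol 6.12 g; lactose 1.71 g; yeast extract 2.43 g; sodium acetate 0.33 g; cobalt chloride hexahydrate 2.82 mg; disodium phosphate 2.30 g; L-leucine 82.70 mg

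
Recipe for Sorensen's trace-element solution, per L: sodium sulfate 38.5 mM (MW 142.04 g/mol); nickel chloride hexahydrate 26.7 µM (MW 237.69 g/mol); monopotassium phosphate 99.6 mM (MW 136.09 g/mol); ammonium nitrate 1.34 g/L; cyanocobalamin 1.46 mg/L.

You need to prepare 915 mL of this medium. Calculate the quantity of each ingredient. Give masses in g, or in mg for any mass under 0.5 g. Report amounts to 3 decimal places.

sodium sulfate 5.004 g; nickel chloride hexahydrate 5.807 mg; monopotassium phosphate 12.402 g; ammonium nitrate 1.226 g; cyanocobalamin 1.336 mg

Target volume = 915 mL = 0.915 L.
sodium sulfate: 38.5 mmol/L × 142.04 g/mol × 0.915 L ÷ 1000 = 5.004 g
nickel chloride hexahydrate: 26.7 µmol/L × 237.69 g/mol × 0.915 L ÷ 1000 = 5.807 mg
monopotassium phosphate: 99.6 mmol/L × 136.09 g/mol × 0.915 L ÷ 1000 = 12.402 g
ammonium nitrate: 1.34 g/L × 0.915 L = 1.226 g
cyanocobalamin: 1.46 mg/L × 0.915 L = 1.336 mg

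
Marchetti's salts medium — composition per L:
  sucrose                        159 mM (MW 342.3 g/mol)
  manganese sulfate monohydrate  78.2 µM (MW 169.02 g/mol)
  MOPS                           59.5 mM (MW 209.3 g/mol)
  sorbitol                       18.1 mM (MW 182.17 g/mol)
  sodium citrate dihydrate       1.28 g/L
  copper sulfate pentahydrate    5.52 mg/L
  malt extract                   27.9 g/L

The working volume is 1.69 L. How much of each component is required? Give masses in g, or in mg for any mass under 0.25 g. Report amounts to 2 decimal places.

sucrose 91.98 g; manganese sulfate monohydrate 22.34 mg; MOPS 21.05 g; sorbitol 5.57 g; sodium citrate dihydrate 2.16 g; copper sulfate pentahydrate 9.33 mg; malt extract 47.15 g

Scale factor relative to 1 L: 1.69.
sucrose: 159 mmol/L × 342.3 g/mol × 1.69 L ÷ 1000 = 91.98 g
manganese sulfate monohydrate: 78.2 µmol/L × 169.02 g/mol × 1.69 L ÷ 1000 = 22.34 mg
MOPS: 59.5 mmol/L × 209.3 g/mol × 1.69 L ÷ 1000 = 21.05 g
sorbitol: 18.1 mmol/L × 182.17 g/mol × 1.69 L ÷ 1000 = 5.57 g
sodium citrate dihydrate: 1.28 g/L × 1.69 L = 2.16 g
copper sulfate pentahydrate: 5.52 mg/L × 1.69 L = 9.33 mg
malt extract: 27.9 g/L × 1.69 L = 47.15 g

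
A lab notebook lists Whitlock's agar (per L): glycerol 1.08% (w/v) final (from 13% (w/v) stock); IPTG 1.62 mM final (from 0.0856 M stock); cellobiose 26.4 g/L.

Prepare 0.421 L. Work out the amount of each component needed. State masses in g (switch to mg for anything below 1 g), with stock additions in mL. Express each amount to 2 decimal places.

glycerol 34.98 mL; IPTG 7.97 mL; cellobiose 11.11 g

Scale factor relative to 1 L: 0.421.
glycerol: C1V1 = C2V2 → 1.08% ÷ 13% × 421 mL = 34.98 mL
IPTG: dilute stock: 1.62 mM × 421 mL ÷ 85.6 mM = 7.97 mL
cellobiose: 26.4 g/L × 0.421 L = 11.11 g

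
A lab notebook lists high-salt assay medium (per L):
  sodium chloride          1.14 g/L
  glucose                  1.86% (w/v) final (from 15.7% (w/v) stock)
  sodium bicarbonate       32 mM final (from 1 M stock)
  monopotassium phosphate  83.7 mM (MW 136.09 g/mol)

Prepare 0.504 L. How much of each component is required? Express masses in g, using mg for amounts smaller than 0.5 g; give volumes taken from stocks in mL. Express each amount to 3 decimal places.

Working volume: 0.504 L.
sodium chloride: 1.14 g/L × 0.504 L = 0.575 g
glucose: C1V1 = C2V2 → 1.86% ÷ 15.7% × 504 mL = 59.710 mL
sodium bicarbonate: C1V1 = C2V2 → 32 mM × 504 mL ÷ 1000 mM = 16.128 mL
monopotassium phosphate: 83.7 mmol/L × 136.09 g/mol × 0.504 L ÷ 1000 = 5.741 g

sodium chloride 0.575 g; glucose 59.710 mL; sodium bicarbonate 16.128 mL; monopotassium phosphate 5.741 g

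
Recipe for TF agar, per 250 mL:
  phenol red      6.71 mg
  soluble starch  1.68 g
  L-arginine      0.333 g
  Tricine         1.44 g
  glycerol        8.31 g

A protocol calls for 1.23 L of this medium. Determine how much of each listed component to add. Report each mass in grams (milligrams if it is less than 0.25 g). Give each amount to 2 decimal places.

phenol red 33.01 mg; soluble starch 8.27 g; L-arginine 1.64 g; Tricine 7.08 g; glycerol 40.89 g

Scale factor = 1230 mL / 250 mL = 4.92.
phenol red: 6.71 mg × (1230 mL / 250 mL) = 33.01 mg
soluble starch: 1.68 g × (1230 mL / 250 mL) = 8.27 g
L-arginine: 0.333 g × (1230 mL / 250 mL) = 1.64 g
Tricine: 1.44 g × (1230 mL / 250 mL) = 7.08 g
glycerol: 8.31 g × (1230 mL / 250 mL) = 40.89 g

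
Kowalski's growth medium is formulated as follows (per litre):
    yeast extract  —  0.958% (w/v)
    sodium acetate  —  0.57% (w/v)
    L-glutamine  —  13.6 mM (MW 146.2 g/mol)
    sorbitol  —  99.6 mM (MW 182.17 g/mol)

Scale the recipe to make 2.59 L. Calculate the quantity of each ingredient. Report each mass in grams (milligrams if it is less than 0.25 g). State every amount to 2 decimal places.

Working volume: 2.59 L.
yeast extract: 0.958 g per 100 mL × 2590 mL ÷ 100 = 24.81 g
sodium acetate: 0.57% w/v = 5.7 g/L → 5.7 × 2.59 L = 14.76 g
L-glutamine: 13.6 mmol/L × 146.2 g/mol × 2.59 L ÷ 1000 = 5.15 g
sorbitol: 99.6 mmol/L × 182.17 g/mol × 2.59 L ÷ 1000 = 46.99 g

yeast extract 24.81 g; sodium acetate 14.76 g; L-glutamine 5.15 g; sorbitol 46.99 g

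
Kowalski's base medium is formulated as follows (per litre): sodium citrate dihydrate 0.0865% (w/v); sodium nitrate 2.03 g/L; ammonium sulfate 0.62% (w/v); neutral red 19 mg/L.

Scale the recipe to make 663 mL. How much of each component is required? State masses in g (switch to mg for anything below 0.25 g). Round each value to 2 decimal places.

sodium citrate dihydrate 0.57 g; sodium nitrate 1.35 g; ammonium sulfate 4.11 g; neutral red 12.60 mg

Working volume: 663 mL = 0.663 L.
sodium citrate dihydrate: 0.0865 g per 100 mL × 663 mL ÷ 100 = 0.57 g
sodium nitrate: 2.03 g/L × 0.663 L = 1.35 g
ammonium sulfate: 0.62% w/v = 6.2 g/L → 6.2 × 0.663 L = 4.11 g
neutral red: 19 mg/L × 0.663 L = 12.60 mg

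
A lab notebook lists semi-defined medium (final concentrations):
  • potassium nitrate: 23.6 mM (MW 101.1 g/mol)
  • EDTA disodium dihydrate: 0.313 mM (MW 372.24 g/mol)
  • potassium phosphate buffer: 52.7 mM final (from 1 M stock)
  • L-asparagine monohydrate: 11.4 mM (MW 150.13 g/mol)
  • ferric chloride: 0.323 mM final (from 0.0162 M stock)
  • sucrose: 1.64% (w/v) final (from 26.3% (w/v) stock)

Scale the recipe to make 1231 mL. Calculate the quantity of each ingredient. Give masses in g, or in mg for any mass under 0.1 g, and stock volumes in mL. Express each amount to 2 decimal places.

potassium nitrate 2.94 g; EDTA disodium dihydrate 0.14 g; potassium phosphate buffer 64.87 mL; L-asparagine monohydrate 2.11 g; ferric chloride 24.54 mL; sucrose 76.76 mL

Scale factor relative to 1 L: 1.231.
potassium nitrate: 23.6 mmol/L × 101.1 g/mol × 1.231 L ÷ 1000 = 2.94 g
EDTA disodium dihydrate: 0.313 mmol/L × 372.24 g/mol × 1.231 L ÷ 1000 = 0.14 g
potassium phosphate buffer: dilute stock: 52.7 mM × 1231 mL ÷ 1000 mM = 64.87 mL
L-asparagine monohydrate: 11.4 mmol/L × 150.13 g/mol × 1.231 L ÷ 1000 = 2.11 g
ferric chloride: dilute stock: 0.323 mM × 1231 mL ÷ 16.2 mM = 24.54 mL
sucrose: dilute stock: 1.64% ÷ 26.3% × 1231 mL = 76.76 mL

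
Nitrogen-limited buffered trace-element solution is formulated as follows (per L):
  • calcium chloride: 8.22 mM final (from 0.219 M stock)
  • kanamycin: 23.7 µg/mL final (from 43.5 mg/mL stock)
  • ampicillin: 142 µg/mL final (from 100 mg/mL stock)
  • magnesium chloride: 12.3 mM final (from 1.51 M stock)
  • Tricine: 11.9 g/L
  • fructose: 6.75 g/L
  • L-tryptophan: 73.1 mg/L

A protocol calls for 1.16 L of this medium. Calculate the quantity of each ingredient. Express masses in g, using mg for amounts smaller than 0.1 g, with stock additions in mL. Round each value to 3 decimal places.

Scale factor relative to 1 L: 1.16.
calcium chloride: C1V1 = C2V2 → 8.22 mM × 1160 mL ÷ 219 mM = 43.540 mL
kanamycin: V = C2·V2/C1 = 23.7 µg/mL × 1160 mL ÷ 43500 µg/mL = 0.632 mL
ampicillin: V = C2·V2/C1 = 142 µg/mL × 1160 mL ÷ 100000 µg/mL = 1.647 mL
magnesium chloride: dilute stock: 12.3 mM × 1160 mL ÷ 1510 mM = 9.449 mL
Tricine: 11.9 g/L × 1.16 L = 13.804 g
fructose: 6.75 g/L × 1.16 L = 7.830 g
L-tryptophan: 73.1 mg/L × 1.16 L = 84.796 mg

calcium chloride 43.540 mL; kanamycin 0.632 mL; ampicillin 1.647 mL; magnesium chloride 9.449 mL; Tricine 13.804 g; fructose 7.830 g; L-tryptophan 84.796 mg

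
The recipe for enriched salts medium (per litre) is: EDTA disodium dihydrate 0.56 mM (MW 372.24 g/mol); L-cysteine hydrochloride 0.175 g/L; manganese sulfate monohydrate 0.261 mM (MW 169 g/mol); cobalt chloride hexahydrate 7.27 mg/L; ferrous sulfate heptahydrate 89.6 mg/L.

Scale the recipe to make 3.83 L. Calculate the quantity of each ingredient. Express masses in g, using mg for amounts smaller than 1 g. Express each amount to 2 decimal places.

Scale factor relative to 1 L: 3.83.
EDTA disodium dihydrate: 0.56 mmol/L × 372.24 mg/mmol × 3.83 L = 798.38 mg
L-cysteine hydrochloride: 0.175 g/L × 3.83 L = 0.67025 g = 670.25 mg
manganese sulfate monohydrate: 0.261 mmol/L × 169 mg/mmol × 3.83 L = 168.94 mg
cobalt chloride hexahydrate: 7.27 mg/L × 3.83 L = 27.84 mg
ferrous sulfate heptahydrate: 89.6 mg/L × 3.83 L = 343.17 mg

EDTA disodium dihydrate 798.38 mg; L-cysteine hydrochloride 670.25 mg; manganese sulfate monohydrate 168.94 mg; cobalt chloride hexahydrate 27.84 mg; ferrous sulfate heptahydrate 343.17 mg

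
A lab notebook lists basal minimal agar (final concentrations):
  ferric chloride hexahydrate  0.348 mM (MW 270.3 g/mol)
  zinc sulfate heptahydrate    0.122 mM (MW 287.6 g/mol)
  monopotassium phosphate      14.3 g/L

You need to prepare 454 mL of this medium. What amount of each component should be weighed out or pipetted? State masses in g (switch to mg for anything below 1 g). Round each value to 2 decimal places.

ferric chloride hexahydrate 42.71 mg; zinc sulfate heptahydrate 15.93 mg; monopotassium phosphate 6.49 g

Scale factor relative to 1 L: 0.454.
ferric chloride hexahydrate: 0.348 mmol/L × 270.3 mg/mmol × 0.454 L = 42.71 mg
zinc sulfate heptahydrate: 0.122 mmol/L × 287.6 mg/mmol × 0.454 L = 15.93 mg
monopotassium phosphate: 14.3 g/L × 0.454 L = 6.49 g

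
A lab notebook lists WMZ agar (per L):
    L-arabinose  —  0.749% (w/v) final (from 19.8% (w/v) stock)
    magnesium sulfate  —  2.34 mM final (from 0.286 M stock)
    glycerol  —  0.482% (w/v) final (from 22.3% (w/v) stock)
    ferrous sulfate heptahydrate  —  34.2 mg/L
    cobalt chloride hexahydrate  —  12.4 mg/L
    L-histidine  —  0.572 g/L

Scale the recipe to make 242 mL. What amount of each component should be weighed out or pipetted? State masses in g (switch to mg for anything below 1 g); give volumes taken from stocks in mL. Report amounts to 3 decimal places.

Scale factor relative to 1 L: 0.242.
L-arabinose: V = C2·V2/C1 = 0.749% ÷ 19.8% × 242 mL = 9.154 mL
magnesium sulfate: V = C2·V2/C1 = 2.34 mM × 242 mL ÷ 286 mM = 1.980 mL
glycerol: V = C2·V2/C1 = 0.482% ÷ 22.3% × 242 mL = 5.231 mL
ferrous sulfate heptahydrate: 34.2 mg/L × 0.242 L = 8.276 mg
cobalt chloride hexahydrate: 12.4 mg/L × 0.242 L = 3.001 mg
L-histidine: 0.572 g/L × 0.242 L = 0.138424 g = 138.424 mg

L-arabinose 9.154 mL; magnesium sulfate 1.980 mL; glycerol 5.231 mL; ferrous sulfate heptahydrate 8.276 mg; cobalt chloride hexahydrate 3.001 mg; L-histidine 138.424 mg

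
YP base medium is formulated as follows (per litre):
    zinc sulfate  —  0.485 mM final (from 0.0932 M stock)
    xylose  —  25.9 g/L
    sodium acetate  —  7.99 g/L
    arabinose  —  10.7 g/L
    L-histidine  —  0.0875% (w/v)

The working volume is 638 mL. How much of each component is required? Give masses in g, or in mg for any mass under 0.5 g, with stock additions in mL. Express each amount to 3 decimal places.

zinc sulfate 3.320 mL; xylose 16.524 g; sodium acetate 5.098 g; arabinose 6.827 g; L-histidine 0.558 g

Target volume = 638 mL = 0.638 L.
zinc sulfate: dilute stock: 0.485 mM × 638 mL ÷ 93.2 mM = 3.320 mL
xylose: 25.9 g/L × 0.638 L = 16.524 g
sodium acetate: 7.99 g/L × 0.638 L = 5.098 g
arabinose: 10.7 g/L × 0.638 L = 6.827 g
L-histidine: 0.0875% w/v = 0.875 g/L → 0.875 × 0.638 L = 0.558 g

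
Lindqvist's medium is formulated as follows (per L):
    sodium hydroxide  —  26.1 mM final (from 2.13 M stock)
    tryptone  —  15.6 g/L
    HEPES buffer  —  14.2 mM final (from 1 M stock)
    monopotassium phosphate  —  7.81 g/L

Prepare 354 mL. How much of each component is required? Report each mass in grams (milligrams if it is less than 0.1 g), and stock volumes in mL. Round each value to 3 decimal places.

Working volume: 354 mL = 0.354 L.
sodium hydroxide: C1V1 = C2V2 → 26.1 mM × 354 mL ÷ 2130 mM = 4.338 mL
tryptone: 15.6 g/L × 0.354 L = 5.522 g
HEPES buffer: V = C2·V2/C1 = 14.2 mM × 354 mL ÷ 1000 mM = 5.027 mL
monopotassium phosphate: 7.81 g/L × 0.354 L = 2.765 g

sodium hydroxide 4.338 mL; tryptone 5.522 g; HEPES buffer 5.027 mL; monopotassium phosphate 2.765 g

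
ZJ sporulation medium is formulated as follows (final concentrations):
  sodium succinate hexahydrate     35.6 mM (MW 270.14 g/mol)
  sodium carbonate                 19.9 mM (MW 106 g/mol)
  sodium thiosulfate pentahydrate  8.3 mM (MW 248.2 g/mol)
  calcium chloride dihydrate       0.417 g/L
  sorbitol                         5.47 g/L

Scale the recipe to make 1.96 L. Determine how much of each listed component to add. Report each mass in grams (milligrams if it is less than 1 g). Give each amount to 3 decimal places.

Scale factor relative to 1 L: 1.96.
sodium succinate hexahydrate: 35.6 mmol/L × 270.14 g/mol × 1.96 L ÷ 1000 = 18.849 g
sodium carbonate: 19.9 mmol/L × 106 g/mol × 1.96 L ÷ 1000 = 4.134 g
sodium thiosulfate pentahydrate: 8.3 mmol/L × 248.2 g/mol × 1.96 L ÷ 1000 = 4.038 g
calcium chloride dihydrate: 0.417 g/L × 1.96 L = 0.81732 g = 817.320 mg
sorbitol: 5.47 g/L × 1.96 L = 10.721 g

sodium succinate hexahydrate 18.849 g; sodium carbonate 4.134 g; sodium thiosulfate pentahydrate 4.038 g; calcium chloride dihydrate 817.320 mg; sorbitol 10.721 g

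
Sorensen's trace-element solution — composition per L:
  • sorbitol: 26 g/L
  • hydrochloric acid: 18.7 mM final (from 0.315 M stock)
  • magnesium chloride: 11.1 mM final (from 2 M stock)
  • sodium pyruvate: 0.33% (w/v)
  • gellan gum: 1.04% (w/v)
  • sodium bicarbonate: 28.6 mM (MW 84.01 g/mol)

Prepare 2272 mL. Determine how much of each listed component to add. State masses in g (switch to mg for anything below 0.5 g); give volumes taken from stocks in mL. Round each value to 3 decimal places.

Working volume: 2272 mL = 2.272 L.
sorbitol: 26 g/L × 2.272 L = 59.072 g
hydrochloric acid: C1V1 = C2V2 → 18.7 mM × 2272 mL ÷ 315 mM = 134.877 mL
magnesium chloride: V = C2·V2/C1 = 11.1 mM × 2272 mL ÷ 2000 mM = 12.610 mL
sodium pyruvate: 0.33 g per 100 mL × 2272 mL ÷ 100 = 7.498 g
gellan gum: 1.04 g per 100 mL × 2272 mL ÷ 100 = 23.629 g
sodium bicarbonate: 28.6 mmol/L × 84.01 g/mol × 2.272 L ÷ 1000 = 5.459 g

sorbitol 59.072 g; hydrochloric acid 134.877 mL; magnesium chloride 12.610 mL; sodium pyruvate 7.498 g; gellan gum 23.629 g; sodium bicarbonate 5.459 g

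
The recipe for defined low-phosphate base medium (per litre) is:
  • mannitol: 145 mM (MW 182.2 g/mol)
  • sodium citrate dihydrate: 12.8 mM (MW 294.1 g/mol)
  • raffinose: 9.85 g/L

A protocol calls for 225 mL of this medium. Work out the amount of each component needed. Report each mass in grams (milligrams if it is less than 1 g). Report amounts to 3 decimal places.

mannitol 5.944 g; sodium citrate dihydrate 847.008 mg; raffinose 2.216 g

Scale factor relative to 1 L: 0.225.
mannitol: 145 mmol/L × 182.2 g/mol × 0.225 L ÷ 1000 = 5.944 g
sodium citrate dihydrate: 12.8 mmol/L × 294.1 mg/mmol × 0.225 L = 847.008 mg
raffinose: 9.85 g/L × 0.225 L = 2.216 g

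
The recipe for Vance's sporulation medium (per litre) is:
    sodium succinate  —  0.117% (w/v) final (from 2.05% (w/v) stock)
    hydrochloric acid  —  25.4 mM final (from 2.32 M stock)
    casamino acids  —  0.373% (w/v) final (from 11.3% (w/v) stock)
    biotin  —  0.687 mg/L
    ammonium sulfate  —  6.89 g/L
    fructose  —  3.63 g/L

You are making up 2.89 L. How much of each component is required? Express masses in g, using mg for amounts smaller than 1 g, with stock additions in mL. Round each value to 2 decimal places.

sodium succinate 164.94 mL; hydrochloric acid 31.64 mL; casamino acids 95.40 mL; biotin 1.99 mg; ammonium sulfate 19.91 g; fructose 10.49 g

Scale factor relative to 1 L: 2.89.
sodium succinate: V = C2·V2/C1 = 0.117% ÷ 2.05% × 2890 mL = 164.94 mL
hydrochloric acid: V = C2·V2/C1 = 25.4 mM × 2890 mL ÷ 2320 mM = 31.64 mL
casamino acids: dilute stock: 0.373% ÷ 11.3% × 2890 mL = 95.40 mL
biotin: 0.687 mg/L × 2.89 L = 1.99 mg
ammonium sulfate: 6.89 g/L × 2.89 L = 19.91 g
fructose: 3.63 g/L × 2.89 L = 10.49 g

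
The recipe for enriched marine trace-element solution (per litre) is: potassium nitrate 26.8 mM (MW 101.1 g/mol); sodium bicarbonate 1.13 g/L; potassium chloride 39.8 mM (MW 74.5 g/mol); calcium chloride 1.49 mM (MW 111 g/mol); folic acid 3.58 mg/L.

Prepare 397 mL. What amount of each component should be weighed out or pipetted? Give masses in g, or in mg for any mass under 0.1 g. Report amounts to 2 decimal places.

potassium nitrate 1.08 g; sodium bicarbonate 0.45 g; potassium chloride 1.18 g; calcium chloride 65.66 mg; folic acid 1.42 mg

Working volume: 397 mL = 0.397 L.
potassium nitrate: 26.8 mmol/L × 101.1 g/mol × 0.397 L ÷ 1000 = 1.08 g
sodium bicarbonate: 1.13 g/L × 0.397 L = 0.45 g
potassium chloride: 39.8 mmol/L × 74.5 g/mol × 0.397 L ÷ 1000 = 1.18 g
calcium chloride: 1.49 mmol/L × 111 mg/mmol × 0.397 L = 65.66 mg
folic acid: 3.58 mg/L × 0.397 L = 1.42 mg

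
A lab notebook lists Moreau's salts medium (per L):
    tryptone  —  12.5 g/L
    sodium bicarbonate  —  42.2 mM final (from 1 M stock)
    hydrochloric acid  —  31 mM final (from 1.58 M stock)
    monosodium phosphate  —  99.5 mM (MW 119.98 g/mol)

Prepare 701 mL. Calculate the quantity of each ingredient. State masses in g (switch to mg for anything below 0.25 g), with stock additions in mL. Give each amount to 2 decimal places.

Working volume: 701 mL = 0.701 L.
tryptone: 12.5 g/L × 0.701 L = 8.76 g
sodium bicarbonate: C1V1 = C2V2 → 42.2 mM × 701 mL ÷ 1000 mM = 29.58 mL
hydrochloric acid: C1V1 = C2V2 → 31 mM × 701 mL ÷ 1580 mM = 13.75 mL
monosodium phosphate: 99.5 mmol/L × 119.98 g/mol × 0.701 L ÷ 1000 = 8.37 g

tryptone 8.76 g; sodium bicarbonate 29.58 mL; hydrochloric acid 13.75 mL; monosodium phosphate 8.37 g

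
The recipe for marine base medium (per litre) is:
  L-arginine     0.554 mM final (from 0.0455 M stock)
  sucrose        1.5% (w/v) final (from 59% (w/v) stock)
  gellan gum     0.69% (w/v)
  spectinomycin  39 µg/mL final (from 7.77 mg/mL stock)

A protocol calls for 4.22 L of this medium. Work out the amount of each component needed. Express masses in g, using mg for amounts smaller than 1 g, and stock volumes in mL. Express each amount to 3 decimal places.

L-arginine 51.382 mL; sucrose 107.288 mL; gellan gum 29.118 g; spectinomycin 21.181 mL

Scale factor relative to 1 L: 4.22.
L-arginine: dilute stock: 0.554 mM × 4220 mL ÷ 45.5 mM = 51.382 mL
sucrose: V = C2·V2/C1 = 1.5% ÷ 59% × 4220 mL = 107.288 mL
gellan gum: 0.69 g per 100 mL × 4220 mL ÷ 100 = 29.118 g
spectinomycin: C1V1 = C2V2 → 39 µg/mL × 4220 mL ÷ 7770 µg/mL = 21.181 mL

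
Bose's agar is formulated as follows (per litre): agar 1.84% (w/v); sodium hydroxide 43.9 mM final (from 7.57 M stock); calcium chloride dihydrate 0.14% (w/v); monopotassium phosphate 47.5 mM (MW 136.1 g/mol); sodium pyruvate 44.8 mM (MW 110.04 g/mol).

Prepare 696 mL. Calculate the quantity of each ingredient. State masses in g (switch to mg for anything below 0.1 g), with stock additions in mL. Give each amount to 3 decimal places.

agar 12.806 g; sodium hydroxide 4.036 mL; calcium chloride dihydrate 0.974 g; monopotassium phosphate 4.499 g; sodium pyruvate 3.431 g

Scale factor relative to 1 L: 0.696.
agar: 1.84 g per 100 mL × 696 mL ÷ 100 = 12.806 g
sodium hydroxide: V = C2·V2/C1 = 43.9 mM × 696 mL ÷ 7570 mM = 4.036 mL
calcium chloride dihydrate: 0.14 g per 100 mL × 696 mL ÷ 100 = 0.974 g
monopotassium phosphate: 47.5 mmol/L × 136.1 g/mol × 0.696 L ÷ 1000 = 4.499 g
sodium pyruvate: 44.8 mmol/L × 110.04 g/mol × 0.696 L ÷ 1000 = 3.431 g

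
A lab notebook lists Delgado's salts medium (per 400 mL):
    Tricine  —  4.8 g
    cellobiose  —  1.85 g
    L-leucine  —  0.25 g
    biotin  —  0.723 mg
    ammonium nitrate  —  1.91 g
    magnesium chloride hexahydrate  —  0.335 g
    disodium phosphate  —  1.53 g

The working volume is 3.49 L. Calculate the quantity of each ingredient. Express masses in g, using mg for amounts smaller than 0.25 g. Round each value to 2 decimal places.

Ratio of target to recipe volume: 3490 / 400 = 8.725.
Tricine: 4.8 g × (3490 mL / 400 mL) = 41.88 g
cellobiose: 1.85 g × (3490 mL / 400 mL) = 16.14 g
L-leucine: 0.25 g × (3490 mL / 400 mL) = 2.18 g
biotin: 0.723 mg × (3490 mL / 400 mL) = 6.31 mg
ammonium nitrate: 1.91 g × (3490 mL / 400 mL) = 16.66 g
magnesium chloride hexahydrate: 0.335 g × (3490 mL / 400 mL) = 2.92 g
disodium phosphate: 1.53 g × (3490 mL / 400 mL) = 13.35 g

Tricine 41.88 g; cellobiose 16.14 g; L-leucine 2.18 g; biotin 6.31 mg; ammonium nitrate 16.66 g; magnesium chloride hexahydrate 2.92 g; disodium phosphate 13.35 g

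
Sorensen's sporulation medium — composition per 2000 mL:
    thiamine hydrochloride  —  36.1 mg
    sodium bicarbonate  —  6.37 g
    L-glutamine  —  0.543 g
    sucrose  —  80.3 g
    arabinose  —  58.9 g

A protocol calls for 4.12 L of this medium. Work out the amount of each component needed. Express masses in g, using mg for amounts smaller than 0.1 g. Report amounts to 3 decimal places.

thiamine hydrochloride 74.366 mg; sodium bicarbonate 13.122 g; L-glutamine 1.119 g; sucrose 165.418 g; arabinose 121.334 g

Ratio of target to recipe volume: 4120 / 2000 = 2.06.
thiamine hydrochloride: 36.1 mg × (4120 mL / 2000 mL) = 74.366 mg
sodium bicarbonate: 6.37 g × (4120 mL / 2000 mL) = 13.122 g
L-glutamine: 0.543 g × (4120 mL / 2000 mL) = 1.119 g
sucrose: 80.3 g × (4120 mL / 2000 mL) = 165.418 g
arabinose: 58.9 g × (4120 mL / 2000 mL) = 121.334 g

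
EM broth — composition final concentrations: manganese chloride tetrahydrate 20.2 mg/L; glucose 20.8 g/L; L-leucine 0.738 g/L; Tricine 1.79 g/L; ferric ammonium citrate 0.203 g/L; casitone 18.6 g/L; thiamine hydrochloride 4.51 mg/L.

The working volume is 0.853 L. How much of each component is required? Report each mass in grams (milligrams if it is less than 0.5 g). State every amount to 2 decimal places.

Scale factor relative to 1 L: 0.853.
manganese chloride tetrahydrate: 20.2 mg/L × 0.853 L = 17.23 mg
glucose: 20.8 g/L × 0.853 L = 17.74 g
L-leucine: 0.738 g/L × 0.853 L = 0.63 g
Tricine: 1.79 g/L × 0.853 L = 1.53 g
ferric ammonium citrate: 0.203 g/L × 0.853 L = 0.173159 g = 173.16 mg
casitone: 18.6 g/L × 0.853 L = 15.87 g
thiamine hydrochloride: 4.51 mg/L × 0.853 L = 3.85 mg

manganese chloride tetrahydrate 17.23 mg; glucose 17.74 g; L-leucine 0.63 g; Tricine 1.53 g; ferric ammonium citrate 173.16 mg; casitone 15.87 g; thiamine hydrochloride 3.85 mg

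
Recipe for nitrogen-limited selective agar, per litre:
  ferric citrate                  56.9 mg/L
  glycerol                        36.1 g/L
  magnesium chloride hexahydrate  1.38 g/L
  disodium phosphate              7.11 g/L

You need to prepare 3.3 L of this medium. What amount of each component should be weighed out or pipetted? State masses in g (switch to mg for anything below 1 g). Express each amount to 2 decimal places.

ferric citrate 187.77 mg; glycerol 119.13 g; magnesium chloride hexahydrate 4.55 g; disodium phosphate 23.46 g

Working volume: 3.3 L.
ferric citrate: 56.9 mg/L × 3.3 L = 187.77 mg
glycerol: 36.1 g/L × 3.3 L = 119.13 g
magnesium chloride hexahydrate: 1.38 g/L × 3.3 L = 4.55 g
disodium phosphate: 7.11 g/L × 3.3 L = 23.46 g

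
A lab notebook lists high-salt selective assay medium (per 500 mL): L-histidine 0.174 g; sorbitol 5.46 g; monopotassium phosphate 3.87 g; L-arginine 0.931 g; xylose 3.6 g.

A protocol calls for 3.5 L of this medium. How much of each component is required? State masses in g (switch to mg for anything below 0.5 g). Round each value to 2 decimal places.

Scale factor = 3500 mL / 500 mL = 7.
L-histidine: 0.174 g × (3500 mL / 500 mL) = 1.22 g
sorbitol: 5.46 g × (3500 mL / 500 mL) = 38.22 g
monopotassium phosphate: 3.87 g × (3500 mL / 500 mL) = 27.09 g
L-arginine: 0.931 g × (3500 mL / 500 mL) = 6.52 g
xylose: 3.6 g × (3500 mL / 500 mL) = 25.20 g

L-histidine 1.22 g; sorbitol 38.22 g; monopotassium phosphate 27.09 g; L-arginine 6.52 g; xylose 25.20 g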